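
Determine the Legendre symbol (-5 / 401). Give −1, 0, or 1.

Euler's criterion: (-5/401) ≡ 396^200 (mod 401).
396^2 ≡ 25 (mod 401)
396^4 ≡ 224 (mod 401)
396^8 ≡ 51 (mod 401)
396^16 ≡ 195 (mod 401)
396^32 ≡ 331 (mod 401)
396^64 ≡ 88 (mod 401)
396^128 ≡ 125 (mod 401)
396^200 = 396^(128+64+8) ≡ 1 (mod 401).
Result is 1, so (-5/401) = 1.

1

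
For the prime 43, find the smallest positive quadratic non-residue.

(2/43) = −1, so 2 is the smallest positive non-residue mod 43.

2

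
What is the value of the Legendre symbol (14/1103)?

-1

Pull out 2: since 1103 ≡ 7 (mod 8), (2/1103) = +1.
Reciprocity: 7 ≡ 3 and 1103 ≡ 3 (mod 4), so (7/1103) = −(1103/7).
Reduce top mod 7: now compute (4/7).
Pull out 2^2: since 7 ≡ 7 (mod 8), (2/7) = +1, so (2/7)^2 = +1.
Reached (1/7) = 1. Collecting the sign flips along the way, the symbol is -1.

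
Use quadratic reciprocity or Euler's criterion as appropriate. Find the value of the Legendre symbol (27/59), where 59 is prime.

Euler's criterion: (27/59) ≡ 27^29 (mod 59).
27^2 ≡ 21 (mod 59)
27^4 ≡ 28 (mod 59)
27^8 ≡ 17 (mod 59)
27^16 ≡ 53 (mod 59)
27^29 = 27^(16+8+4+1) ≡ 1 (mod 59).
Result is 1, so (27/59) = 1.

1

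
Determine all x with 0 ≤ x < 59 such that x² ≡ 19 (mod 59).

Since 59 ≡ 3 (mod 4), a square root of 19 is 19^((59+1)/4) = 19^15 mod 59.
Repeated squaring: 19^2≡7, 19^4≡49, 19^8≡41 (mod 59).
19^15 = 19^(8+4+2+1) ≡ 45 (mod 59).
Check: 45² = 2025 ≡ 19 (mod 59). The two roots are 14 and 45.

14, 45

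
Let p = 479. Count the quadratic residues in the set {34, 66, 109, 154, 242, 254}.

(34/479) = -1 → non-residue.
(66/479) = +1 → QR.
(109/479) = +1 → QR.
(154/479) = +1 → QR.
(242/479) = +1 → QR.
(254/479) = -1 → non-residue.
Total quadratic residues among the 6: 4.

4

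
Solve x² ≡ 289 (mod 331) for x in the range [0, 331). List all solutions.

Since 331 ≡ 3 (mod 4), a square root of 289 is 289^((331+1)/4) = 289^83 mod 331.
Repeated squaring: 289^2≡109, 289^4≡296, 289^8≡232, 289^16≡202, 289^32≡91, 289^64≡6 (mod 331).
289^83 = 289^(64+16+2+1) ≡ 17 (mod 331).
Check: 17² = 289 ≡ 289 (mod 331). The two roots are 17 and 314.

17, 314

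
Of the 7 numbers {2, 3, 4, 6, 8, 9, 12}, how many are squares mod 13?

4

(2/13) = -1 → non-residue.
(3/13) = +1 → QR.
(4/13) = +1 → QR.
(6/13) = -1 → non-residue.
(8/13) = -1 → non-residue.
(9/13) = +1 → QR.
(12/13) = +1 → QR.
Total quadratic residues among the 7: 4.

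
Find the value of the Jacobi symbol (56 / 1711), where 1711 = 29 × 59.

Pull out 2^3: since 1711 ≡ 7 (mod 8), (2/1711) = +1, so (2/1711)^3 = +1.
Reciprocity: 7 ≡ 3 and 1711 ≡ 3 (mod 4), so (7/1711) = −(1711/7).
Reduce top mod 7: now compute (3/7).
Reciprocity: 3 ≡ 3 and 7 ≡ 3 (mod 4), so (3/7) = −(7/3).
Reduce top mod 3: now compute (1/3).
Reached (1/3) = 1. Collecting the sign flips along the way, the symbol is +1.

1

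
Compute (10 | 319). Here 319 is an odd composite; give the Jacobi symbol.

Pull out 2: since 319 ≡ 7 (mod 8), (2/319) = +1.
Reciprocity: 5 ≡ 1 and 319 ≡ 3 (mod 4), so (5/319) = +(319/5).
Reduce top mod 5: now compute (4/5).
Pull out 2^2: since 5 ≡ 5 (mod 8), (2/5) = -1, so (2/5)^2 = +1.
Reached (1/5) = 1. Collecting the sign flips along the way, the symbol is +1.

1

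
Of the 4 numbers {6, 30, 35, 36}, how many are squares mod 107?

3

(6/107) = -1 → non-residue.
(30/107) = +1 → QR.
(35/107) = +1 → QR.
(36/107) = +1 → QR.
Total quadratic residues among the 4: 3.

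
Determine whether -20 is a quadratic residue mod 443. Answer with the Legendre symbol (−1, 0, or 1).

1

First reduce: -20 ≡ 423 (mod 443).
Reciprocity: 423 ≡ 3 and 443 ≡ 3 (mod 4), so (423/443) = −(443/423).
Reduce top mod 423: now compute (20/423).
Pull out 2^2: since 423 ≡ 7 (mod 8), (2/423) = +1, so (2/423)^2 = +1.
Reciprocity: 5 ≡ 1 and 423 ≡ 3 (mod 4), so (5/423) = +(423/5).
Reduce top mod 5: now compute (3/5).
Reciprocity: 3 ≡ 3 and 5 ≡ 1 (mod 4), so (3/5) = +(5/3).
Reduce top mod 3: now compute (2/3).
Pull out 2: since 3 ≡ 3 (mod 8), (2/3) = -1.
Reached (1/3) = 1. Collecting the sign flips along the way, the symbol is +1.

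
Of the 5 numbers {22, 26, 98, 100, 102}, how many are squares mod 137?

(22/137) = +1 → QR.
(26/137) = -1 → non-residue.
(98/137) = +1 → QR.
(100/137) = +1 → QR.
(102/137) = -1 → non-residue.
Total quadratic residues among the 5: 3.

3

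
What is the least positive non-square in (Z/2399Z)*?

11

(2/2399) = +1, so 2 is a residue.
(3/2399) = +1, so 3 is a residue.
(4/2399) = +1, so 4 is a residue.
(5/2399) = +1, so 5 is a residue.
(6/2399) = +1, so 6 is a residue.
(7/2399) = +1, so 7 is a residue.
(8/2399) = +1, so 8 is a residue.
(9/2399) = +1, so 9 is a residue.
(10/2399) = +1, so 10 is a residue.
(11/2399) = −1, so 11 is the smallest positive non-residue mod 2399.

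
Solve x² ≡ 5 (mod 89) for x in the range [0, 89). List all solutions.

89 ≡ 1 (mod 4), so we find a root by search.
Trying successive values, 19² = 361 ≡ 5 (mod 89). The other root is 89 − 19 = 70.

19, 70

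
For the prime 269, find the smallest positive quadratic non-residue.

2

(2/269) = −1, so 2 is the smallest positive non-residue mod 269.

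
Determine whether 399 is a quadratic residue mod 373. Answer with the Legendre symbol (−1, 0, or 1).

Euler's criterion: (399/373) ≡ 26^186 (mod 373).
26^2 ≡ 303 (mod 373)
26^4 ≡ 51 (mod 373)
26^8 ≡ 363 (mod 373)
26^16 ≡ 100 (mod 373)
26^32 ≡ 302 (mod 373)
26^64 ≡ 192 (mod 373)
26^128 ≡ 310 (mod 373)
26^186 = 26^(128+32+16+8+2) ≡ 372 (mod 373).
Result is 372 ≡ −1, so (399/373) = −1.

-1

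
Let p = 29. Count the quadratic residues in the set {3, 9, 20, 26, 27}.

2

(3/29) = -1 → non-residue.
(9/29) = +1 → QR.
(20/29) = +1 → QR.
(26/29) = -1 → non-residue.
(27/29) = -1 → non-residue.
Total quadratic residues among the 5: 2.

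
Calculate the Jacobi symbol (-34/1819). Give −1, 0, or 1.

First reduce: -34 ≡ 1785 (mod 1819).
Reciprocity: 1785 ≡ 1 and 1819 ≡ 3 (mod 4), so (1785/1819) = +(1819/1785).
Reduce top mod 1785: now compute (34/1785).
Pull out 2: since 1785 ≡ 1 (mod 8), (2/1785) = +1.
Reciprocity: 17 ≡ 1 and 1785 ≡ 1 (mod 4), so (17/1785) = +(1785/17).
Reduce top mod 17: now compute (0/17).
Top reduces to 0: gcd > 1, so the symbol is 0.

0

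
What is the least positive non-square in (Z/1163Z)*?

2

(2/1163) = −1, so 2 is the smallest positive non-residue mod 1163.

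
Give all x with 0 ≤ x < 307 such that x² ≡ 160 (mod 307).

62, 245

Since 307 ≡ 3 (mod 4), a square root of 160 is 160^((307+1)/4) = 160^77 mod 307.
Repeated squaring: 160^2≡119, 160^4≡39, 160^8≡293, 160^16≡196, 160^32≡41, 160^64≡146 (mod 307).
160^77 = 160^(64+8+4+1) ≡ 62 (mod 307).
Check: 62² = 3844 ≡ 160 (mod 307). The two roots are 62 and 245.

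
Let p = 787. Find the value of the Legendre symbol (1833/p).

1

First reduce: 1833 ≡ 259 (mod 787).
Reciprocity: 259 ≡ 3 and 787 ≡ 3 (mod 4), so (259/787) = −(787/259).
Reduce top mod 259: now compute (10/259).
Pull out 2: since 259 ≡ 3 (mod 8), (2/259) = -1.
Reciprocity: 5 ≡ 1 and 259 ≡ 3 (mod 4), so (5/259) = +(259/5).
Reduce top mod 5: now compute (4/5).
Pull out 2^2: since 5 ≡ 5 (mod 8), (2/5) = -1, so (2/5)^2 = +1.
Reached (1/5) = 1. Collecting the sign flips along the way, the symbol is +1.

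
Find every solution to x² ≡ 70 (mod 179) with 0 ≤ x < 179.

41, 138

Since 179 ≡ 3 (mod 4), a square root of 70 is 70^((179+1)/4) = 70^45 mod 179.
Repeated squaring: 70^2≡67, 70^4≡14, 70^8≡17, 70^16≡110, 70^32≡107 (mod 179).
70^45 = 70^(32+8+4+1) ≡ 138 (mod 179).
Check: 138² = 19044 ≡ 70 (mod 179). The two roots are 41 and 138.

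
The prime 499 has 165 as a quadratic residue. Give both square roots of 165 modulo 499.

Since 499 ≡ 3 (mod 4), a square root of 165 is 165^((499+1)/4) = 165^125 mod 499.
Repeated squaring: 165^2≡279, 165^4≡496, 165^8≡9, 165^16≡81, 165^32≡74, 165^64≡486 (mod 499).
165^125 = 165^(64+32+16+8+4+1) ≡ 186 (mod 499).
Check: 186² = 34596 ≡ 165 (mod 499). The two roots are 186 and 313.

186, 313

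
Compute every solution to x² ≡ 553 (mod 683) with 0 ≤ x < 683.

Since 683 ≡ 3 (mod 4), a square root of 553 is 553^((683+1)/4) = 553^171 mod 683.
Repeated squaring: 553^2≡508, 553^4≡573, 553^8≡489, 553^16≡71, 553^32≡260, 553^64≡666, 553^128≡289 (mod 683).
553^171 = 553^(128+32+8+2+1) ≡ 460 (mod 683).
Check: 460² = 211600 ≡ 553 (mod 683). The two roots are 223 and 460.

223, 460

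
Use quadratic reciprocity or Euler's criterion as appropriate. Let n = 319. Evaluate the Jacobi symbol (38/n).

Pull out 2: since 319 ≡ 7 (mod 8), (2/319) = +1.
Reciprocity: 19 ≡ 3 and 319 ≡ 3 (mod 4), so (19/319) = −(319/19).
Reduce top mod 19: now compute (15/19).
Reciprocity: 15 ≡ 3 and 19 ≡ 3 (mod 4), so (15/19) = −(19/15).
Reduce top mod 15: now compute (4/15).
Pull out 2^2: since 15 ≡ 7 (mod 8), (2/15) = +1, so (2/15)^2 = +1.
Reached (1/15) = 1. Collecting the sign flips along the way, the symbol is +1.

1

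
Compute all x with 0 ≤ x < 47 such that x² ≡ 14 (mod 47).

22, 25

Since 47 ≡ 3 (mod 4), a square root of 14 is 14^((47+1)/4) = 14^12 mod 47.
Repeated squaring: 14^2≡8, 14^4≡17, 14^8≡7 (mod 47).
14^12 = 14^(8+4) ≡ 25 (mod 47).
Check: 25² = 625 ≡ 14 (mod 47). The two roots are 22 and 25.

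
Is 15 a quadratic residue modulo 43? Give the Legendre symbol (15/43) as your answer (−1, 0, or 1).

1

Reciprocity: 15 ≡ 3 and 43 ≡ 3 (mod 4), so (15/43) = −(43/15).
Reduce top mod 15: now compute (13/15).
Reciprocity: 13 ≡ 1 and 15 ≡ 3 (mod 4), so (13/15) = +(15/13).
Reduce top mod 13: now compute (2/13).
Pull out 2: since 13 ≡ 5 (mod 8), (2/13) = -1.
Reached (1/13) = 1. Collecting the sign flips along the way, the symbol is +1.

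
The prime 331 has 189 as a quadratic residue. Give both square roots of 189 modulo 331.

Since 331 ≡ 3 (mod 4), a square root of 189 is 189^((331+1)/4) = 189^83 mod 331.
Repeated squaring: 189^2≡304, 189^4≡67, 189^8≡186, 189^16≡172, 189^32≡125, 189^64≡68 (mod 331).
189^83 = 189^(64+16+2+1) ≡ 239 (mod 331).
Check: 239² = 57121 ≡ 189 (mod 331). The two roots are 92 and 239.

92, 239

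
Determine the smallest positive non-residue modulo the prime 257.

3

(2/257) = +1, so 2 is a residue.
(3/257) = −1, so 3 is the smallest positive non-residue mod 257.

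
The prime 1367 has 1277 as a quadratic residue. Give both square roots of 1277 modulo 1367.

269, 1098

Since 1367 ≡ 3 (mod 4), a square root of 1277 is 1277^((1367+1)/4) = 1277^342 mod 1367.
Repeated squaring: 1277^2≡1265, 1277^4≡835, 1277^8≡55, 1277^16≡291, 1277^32≡1294, 1277^64≡1228, 1277^128≡183, 1277^256≡681 (mod 1367).
1277^342 = 1277^(256+64+16+4+2) ≡ 1098 (mod 1367).
Check: 1098² = 1205604 ≡ 1277 (mod 1367). The two roots are 269 and 1098.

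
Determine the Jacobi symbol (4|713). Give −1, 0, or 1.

Pull out 2^2: since 713 ≡ 1 (mod 8), (2/713) = +1, so (2/713)^2 = +1.
Reached (1/713) = 1. Collecting the sign flips along the way, the symbol is +1.

1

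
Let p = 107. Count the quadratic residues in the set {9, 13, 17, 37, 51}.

(9/107) = +1 → QR.
(13/107) = +1 → QR.
(17/107) = -1 → non-residue.
(37/107) = +1 → QR.
(51/107) = -1 → non-residue.
Total quadratic residues among the 5: 3.

3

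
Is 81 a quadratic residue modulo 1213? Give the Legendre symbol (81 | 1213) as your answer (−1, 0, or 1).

1

Reciprocity: 81 ≡ 1 and 1213 ≡ 1 (mod 4), so (81/1213) = +(1213/81).
Reduce top mod 81: now compute (79/81).
Reciprocity: 79 ≡ 3 and 81 ≡ 1 (mod 4), so (79/81) = +(81/79).
Reduce top mod 79: now compute (2/79).
Pull out 2: since 79 ≡ 7 (mod 8), (2/79) = +1.
Reached (1/79) = 1. Collecting the sign flips along the way, the symbol is +1.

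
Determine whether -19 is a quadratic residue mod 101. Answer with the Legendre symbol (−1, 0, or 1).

Euler's criterion: (-19/101) ≡ 82^50 (mod 101).
82^2 ≡ 58 (mod 101)
82^4 ≡ 31 (mod 101)
82^8 ≡ 52 (mod 101)
82^16 ≡ 78 (mod 101)
82^32 ≡ 24 (mod 101)
82^50 = 82^(32+16+2) ≡ 1 (mod 101).
Result is 1, so (-19/101) = 1.

1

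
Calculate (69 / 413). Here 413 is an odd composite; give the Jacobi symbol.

Reciprocity: 69 ≡ 1 and 413 ≡ 1 (mod 4), so (69/413) = +(413/69).
Reduce top mod 69: now compute (68/69).
Pull out 2^2: since 69 ≡ 5 (mod 8), (2/69) = -1, so (2/69)^2 = +1.
Reciprocity: 17 ≡ 1 and 69 ≡ 1 (mod 4), so (17/69) = +(69/17).
Reduce top mod 17: now compute (1/17).
Reached (1/17) = 1. Collecting the sign flips along the way, the symbol is +1.

1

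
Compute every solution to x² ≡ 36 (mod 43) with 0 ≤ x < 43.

6, 37

Since 43 ≡ 3 (mod 4), a square root of 36 is 36^((43+1)/4) = 36^11 mod 43.
Repeated squaring: 36^2≡6, 36^4≡36, 36^8≡6 (mod 43).
36^11 = 36^(8+2+1) ≡ 6 (mod 43).
Check: 6² = 36 ≡ 36 (mod 43). The two roots are 6 and 37.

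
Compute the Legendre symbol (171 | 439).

1

Reciprocity: 171 ≡ 3 and 439 ≡ 3 (mod 4), so (171/439) = −(439/171).
Reduce top mod 171: now compute (97/171).
Reciprocity: 97 ≡ 1 and 171 ≡ 3 (mod 4), so (97/171) = +(171/97).
Reduce top mod 97: now compute (74/97).
Pull out 2: since 97 ≡ 1 (mod 8), (2/97) = +1.
Reciprocity: 37 ≡ 1 and 97 ≡ 1 (mod 4), so (37/97) = +(97/37).
Reduce top mod 37: now compute (23/37).
Reciprocity: 23 ≡ 3 and 37 ≡ 1 (mod 4), so (23/37) = +(37/23).
Reduce top mod 23: now compute (14/23).
Pull out 2: since 23 ≡ 7 (mod 8), (2/23) = +1.
Reciprocity: 7 ≡ 3 and 23 ≡ 3 (mod 4), so (7/23) = −(23/7).
Reduce top mod 7: now compute (2/7).
Pull out 2: since 7 ≡ 7 (mod 8), (2/7) = +1.
Reached (1/7) = 1. Collecting the sign flips along the way, the symbol is +1.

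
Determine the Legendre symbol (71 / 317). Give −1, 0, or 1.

Euler's criterion: (71/317) ≡ 71^158 (mod 317).
71^2 ≡ 286 (mod 317)
71^4 ≡ 10 (mod 317)
71^8 ≡ 100 (mod 317)
71^16 ≡ 173 (mod 317)
71^32 ≡ 131 (mod 317)
71^64 ≡ 43 (mod 317)
71^128 ≡ 264 (mod 317)
71^158 = 71^(128+16+8+4+2) ≡ 316 (mod 317).
Result is 316 ≡ −1, so (71/317) = −1.

-1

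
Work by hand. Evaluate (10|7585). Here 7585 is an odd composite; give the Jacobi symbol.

0

Pull out 2: since 7585 ≡ 1 (mod 8), (2/7585) = +1.
Reciprocity: 5 ≡ 1 and 7585 ≡ 1 (mod 4), so (5/7585) = +(7585/5).
Reduce top mod 5: now compute (0/5).
Top reduces to 0: gcd > 1, so the symbol is 0.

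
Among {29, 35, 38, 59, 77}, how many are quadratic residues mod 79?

1

(29/79) = -1 → non-residue.
(35/79) = -1 → non-residue.
(38/79) = +1 → QR.
(59/79) = -1 → non-residue.
(77/79) = -1 → non-residue.
Total quadratic residues among the 5: 1.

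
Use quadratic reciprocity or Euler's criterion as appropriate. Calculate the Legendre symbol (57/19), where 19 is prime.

First reduce: 57 ≡ 0 (mod 19).
Top reduces to 0: gcd > 1, so the symbol is 0.

0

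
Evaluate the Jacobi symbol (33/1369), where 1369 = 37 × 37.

1

Reciprocity: 33 ≡ 1 and 1369 ≡ 1 (mod 4), so (33/1369) = +(1369/33).
Reduce top mod 33: now compute (16/33).
Pull out 2^4: since 33 ≡ 1 (mod 8), (2/33) = +1, so (2/33)^4 = +1.
Reached (1/33) = 1. Collecting the sign flips along the way, the symbol is +1.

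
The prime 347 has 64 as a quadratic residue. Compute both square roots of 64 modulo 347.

8, 339

Since 347 ≡ 3 (mod 4), a square root of 64 is 64^((347+1)/4) = 64^87 mod 347.
Repeated squaring: 64^2≡279, 64^4≡113, 64^8≡277, 64^16≡42, 64^32≡29, 64^64≡147 (mod 347).
64^87 = 64^(64+16+4+2+1) ≡ 339 (mod 347).
Check: 339² = 114921 ≡ 64 (mod 347). The two roots are 8 and 339.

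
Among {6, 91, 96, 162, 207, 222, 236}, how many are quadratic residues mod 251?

(6/251) = -1 → non-residue.
(91/251) = +1 → QR.
(96/251) = -1 → non-residue.
(162/251) = -1 → non-residue.
(207/251) = +1 → QR.
(222/251) = +1 → QR.
(236/251) = -1 → non-residue.
Total quadratic residues among the 7: 3.

3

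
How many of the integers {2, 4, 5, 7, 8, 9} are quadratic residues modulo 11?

3

(2/11) = -1 → non-residue.
(4/11) = +1 → QR.
(5/11) = +1 → QR.
(7/11) = -1 → non-residue.
(8/11) = -1 → non-residue.
(9/11) = +1 → QR.
Total quadratic residues among the 6: 3.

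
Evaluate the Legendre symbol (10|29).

Pull out 2: since 29 ≡ 5 (mod 8), (2/29) = -1.
Reciprocity: 5 ≡ 1 and 29 ≡ 1 (mod 4), so (5/29) = +(29/5).
Reduce top mod 5: now compute (4/5).
Pull out 2^2: since 5 ≡ 5 (mod 8), (2/5) = -1, so (2/5)^2 = +1.
Reached (1/5) = 1. Collecting the sign flips along the way, the symbol is -1.

-1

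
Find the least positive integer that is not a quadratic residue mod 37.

(2/37) = −1, so 2 is the smallest positive non-residue mod 37.

2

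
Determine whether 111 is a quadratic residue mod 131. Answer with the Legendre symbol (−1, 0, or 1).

Euler's criterion: (111/131) ≡ 111^65 (mod 131).
111^2 ≡ 7 (mod 131)
111^4 ≡ 49 (mod 131)
111^8 ≡ 43 (mod 131)
111^16 ≡ 15 (mod 131)
111^32 ≡ 94 (mod 131)
111^64 ≡ 59 (mod 131)
111^65 = 111^(64+1) ≡ 130 (mod 131).
Result is 130 ≡ −1, so (111/131) = −1.

-1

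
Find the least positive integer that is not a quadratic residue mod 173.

2

(2/173) = −1, so 2 is the smallest positive non-residue mod 173.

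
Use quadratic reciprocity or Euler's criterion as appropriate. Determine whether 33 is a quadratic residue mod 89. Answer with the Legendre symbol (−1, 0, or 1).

-1

Euler's criterion: (33/89) ≡ 33^44 (mod 89).
33^2 ≡ 21 (mod 89)
33^4 ≡ 85 (mod 89)
33^8 ≡ 16 (mod 89)
33^16 ≡ 78 (mod 89)
33^32 ≡ 32 (mod 89)
33^44 = 33^(32+8+4) ≡ 88 (mod 89).
Result is 88 ≡ −1, so (33/89) = −1.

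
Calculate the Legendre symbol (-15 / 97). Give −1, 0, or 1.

-1

Euler's criterion: (-15/97) ≡ 82^48 (mod 97).
82^2 ≡ 31 (mod 97)
82^4 ≡ 88 (mod 97)
82^8 ≡ 81 (mod 97)
82^16 ≡ 62 (mod 97)
82^32 ≡ 61 (mod 97)
82^48 = 82^(32+16) ≡ 96 (mod 97).
Result is 96 ≡ −1, so (-15/97) = −1.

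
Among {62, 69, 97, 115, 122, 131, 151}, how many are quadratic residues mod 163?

(62/163) = +1 → QR.
(69/163) = +1 → QR.
(97/163) = +1 → QR.
(115/163) = +1 → QR.
(122/163) = -1 → non-residue.
(131/163) = +1 → QR.
(151/163) = +1 → QR.
Total quadratic residues among the 7: 6.

6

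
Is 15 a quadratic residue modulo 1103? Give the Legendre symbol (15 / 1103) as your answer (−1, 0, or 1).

-1

Reciprocity: 15 ≡ 3 and 1103 ≡ 3 (mod 4), so (15/1103) = −(1103/15).
Reduce top mod 15: now compute (8/15).
Pull out 2^3: since 15 ≡ 7 (mod 8), (2/15) = +1, so (2/15)^3 = +1.
Reached (1/15) = 1. Collecting the sign flips along the way, the symbol is -1.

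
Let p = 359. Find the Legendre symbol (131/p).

Euler's criterion: (131/359) ≡ 131^179 (mod 359).
131^2 ≡ 288 (mod 359)
131^4 ≡ 15 (mod 359)
131^8 ≡ 225 (mod 359)
131^16 ≡ 6 (mod 359)
131^32 ≡ 36 (mod 359)
131^64 ≡ 219 (mod 359)
131^128 ≡ 214 (mod 359)
131^179 = 131^(128+32+16+2+1) ≡ 1 (mod 359).
Result is 1, so (131/359) = 1.

1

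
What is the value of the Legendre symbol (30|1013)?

Pull out 2: since 1013 ≡ 5 (mod 8), (2/1013) = -1.
Reciprocity: 15 ≡ 3 and 1013 ≡ 1 (mod 4), so (15/1013) = +(1013/15).
Reduce top mod 15: now compute (8/15).
Pull out 2^3: since 15 ≡ 7 (mod 8), (2/15) = +1, so (2/15)^3 = +1.
Reached (1/15) = 1. Collecting the sign flips along the way, the symbol is -1.

-1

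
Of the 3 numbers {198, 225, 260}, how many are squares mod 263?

(198/263) = +1 → QR.
(225/263) = +1 → QR.
(260/263) = -1 → non-residue.
Total quadratic residues among the 3: 2.

2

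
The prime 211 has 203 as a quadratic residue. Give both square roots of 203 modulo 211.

25, 186

Since 211 ≡ 3 (mod 4), a square root of 203 is 203^((211+1)/4) = 203^53 mod 211.
Repeated squaring: 203^2≡64, 203^4≡87, 203^8≡184, 203^16≡96, 203^32≡143 (mod 211).
203^53 = 203^(32+16+4+1) ≡ 25 (mod 211).
Check: 25² = 625 ≡ 203 (mod 211). The two roots are 25 and 186.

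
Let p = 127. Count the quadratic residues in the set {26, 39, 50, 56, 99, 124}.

(26/127) = +1 → QR.
(39/127) = -1 → non-residue.
(50/127) = +1 → QR.
(56/127) = -1 → non-residue.
(99/127) = +1 → QR.
(124/127) = +1 → QR.
Total quadratic residues among the 6: 4.

4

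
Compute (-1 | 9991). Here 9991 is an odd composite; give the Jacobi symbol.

First reduce: -1 ≡ 9990 (mod 9991).
Pull out 2: since 9991 ≡ 7 (mod 8), (2/9991) = +1.
Reciprocity: 4995 ≡ 3 and 9991 ≡ 3 (mod 4), so (4995/9991) = −(9991/4995).
Reduce top mod 4995: now compute (1/4995).
Reached (1/4995) = 1. Collecting the sign flips along the way, the symbol is -1.

-1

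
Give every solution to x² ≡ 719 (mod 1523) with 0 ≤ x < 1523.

185, 1338

Since 1523 ≡ 3 (mod 4), a square root of 719 is 719^((1523+1)/4) = 719^381 mod 1523.
Repeated squaring: 719^2≡664, 719^4≡749, 719^8≡537, 719^16≡522, 719^32≡1390, 719^64≡936, 719^128≡371, 719^256≡571 (mod 1523).
719^381 = 719^(256+64+32+16+8+4+1) ≡ 185 (mod 1523).
Check: 185² = 34225 ≡ 719 (mod 1523). The two roots are 185 and 1338.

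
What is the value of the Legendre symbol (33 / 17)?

First reduce: 33 ≡ 16 (mod 17).
Pull out 2^4: since 17 ≡ 1 (mod 8), (2/17) = +1, so (2/17)^4 = +1.
Reached (1/17) = 1. Collecting the sign flips along the way, the symbol is +1.

1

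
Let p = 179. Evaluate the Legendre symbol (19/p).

Euler's criterion: (19/179) ≡ 19^89 (mod 179).
19^2 ≡ 3 (mod 179)
19^4 ≡ 9 (mod 179)
19^8 ≡ 81 (mod 179)
19^16 ≡ 117 (mod 179)
19^32 ≡ 85 (mod 179)
19^64 ≡ 65 (mod 179)
19^89 = 19^(64+16+8+1) ≡ 1 (mod 179).
Result is 1, so (19/179) = 1.

1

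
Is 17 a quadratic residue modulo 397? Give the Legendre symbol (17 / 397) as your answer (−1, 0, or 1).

Reciprocity: 17 ≡ 1 and 397 ≡ 1 (mod 4), so (17/397) = +(397/17).
Reduce top mod 17: now compute (6/17).
Pull out 2: since 17 ≡ 1 (mod 8), (2/17) = +1.
Reciprocity: 3 ≡ 3 and 17 ≡ 1 (mod 4), so (3/17) = +(17/3).
Reduce top mod 3: now compute (2/3).
Pull out 2: since 3 ≡ 3 (mod 8), (2/3) = -1.
Reached (1/3) = 1. Collecting the sign flips along the way, the symbol is -1.

-1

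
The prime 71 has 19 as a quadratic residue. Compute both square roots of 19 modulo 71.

Since 71 ≡ 3 (mod 4), a square root of 19 is 19^((71+1)/4) = 19^18 mod 71.
Repeated squaring: 19^2≡6, 19^4≡36, 19^8≡18, 19^16≡40 (mod 71).
19^18 = 19^(16+2) ≡ 27 (mod 71).
Check: 27² = 729 ≡ 19 (mod 71). The two roots are 27 and 44.

27, 44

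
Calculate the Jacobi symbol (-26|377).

0

First reduce: -26 ≡ 351 (mod 377).
Reciprocity: 351 ≡ 3 and 377 ≡ 1 (mod 4), so (351/377) = +(377/351).
Reduce top mod 351: now compute (26/351).
Pull out 2: since 351 ≡ 7 (mod 8), (2/351) = +1.
Reciprocity: 13 ≡ 1 and 351 ≡ 3 (mod 4), so (13/351) = +(351/13).
Reduce top mod 13: now compute (0/13).
Top reduces to 0: gcd > 1, so the symbol is 0.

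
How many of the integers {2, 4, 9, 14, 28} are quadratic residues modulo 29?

(2/29) = -1 → non-residue.
(4/29) = +1 → QR.
(9/29) = +1 → QR.
(14/29) = -1 → non-residue.
(28/29) = +1 → QR.
Total quadratic residues among the 5: 3.

3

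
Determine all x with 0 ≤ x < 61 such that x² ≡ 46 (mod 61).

30, 31

61 ≡ 1 (mod 4), so we find a root by search.
Trying successive values, 30² = 900 ≡ 46 (mod 61). The other root is 61 − 30 = 31.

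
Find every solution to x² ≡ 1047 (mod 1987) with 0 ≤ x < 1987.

765, 1222

Since 1987 ≡ 3 (mod 4), a square root of 1047 is 1047^((1987+1)/4) = 1047^497 mod 1987.
Repeated squaring: 1047^2≡1372, 1047^4≡695, 1047^8≡184, 1047^16≡77, 1047^32≡1955, 1047^64≡1024, 1047^128≡1427, 1047^256≡1641 (mod 1987).
1047^497 = 1047^(256+128+64+32+16+1) ≡ 1222 (mod 1987).
Check: 1222² = 1493284 ≡ 1047 (mod 1987). The two roots are 765 and 1222.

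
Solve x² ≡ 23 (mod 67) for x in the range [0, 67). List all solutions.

Since 67 ≡ 3 (mod 4), a square root of 23 is 23^((67+1)/4) = 23^17 mod 67.
Repeated squaring: 23^2≡60, 23^4≡49, 23^8≡56, 23^16≡54 (mod 67).
23^17 = 23^(16+1) ≡ 36 (mod 67).
Check: 36² = 1296 ≡ 23 (mod 67). The two roots are 31 and 36.

31, 36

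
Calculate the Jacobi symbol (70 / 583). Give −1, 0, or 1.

1

Pull out 2: since 583 ≡ 7 (mod 8), (2/583) = +1.
Reciprocity: 35 ≡ 3 and 583 ≡ 3 (mod 4), so (35/583) = −(583/35).
Reduce top mod 35: now compute (23/35).
Reciprocity: 23 ≡ 3 and 35 ≡ 3 (mod 4), so (23/35) = −(35/23).
Reduce top mod 23: now compute (12/23).
Pull out 2^2: since 23 ≡ 7 (mod 8), (2/23) = +1, so (2/23)^2 = +1.
Reciprocity: 3 ≡ 3 and 23 ≡ 3 (mod 4), so (3/23) = −(23/3).
Reduce top mod 3: now compute (2/3).
Pull out 2: since 3 ≡ 3 (mod 8), (2/3) = -1.
Reached (1/3) = 1. Collecting the sign flips along the way, the symbol is +1.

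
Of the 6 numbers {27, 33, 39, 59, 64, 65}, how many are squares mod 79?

2

(27/79) = -1 → non-residue.
(33/79) = -1 → non-residue.
(39/79) = -1 → non-residue.
(59/79) = -1 → non-residue.
(64/79) = +1 → QR.
(65/79) = +1 → QR.
Total quadratic residues among the 6: 2.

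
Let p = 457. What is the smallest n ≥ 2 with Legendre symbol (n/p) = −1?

5

(2/457) = +1, so 2 is a residue.
(3/457) = +1, so 3 is a residue.
(4/457) = +1, so 4 is a residue.
(5/457) = −1, so 5 is the smallest positive non-residue mod 457.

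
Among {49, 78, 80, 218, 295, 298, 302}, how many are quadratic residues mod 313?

(49/313) = +1 → QR.
(78/313) = +1 → QR.
(80/313) = -1 → non-residue.
(218/313) = -1 → non-residue.
(295/313) = +1 → QR.
(298/313) = -1 → non-residue.
(302/313) = +1 → QR.
Total quadratic residues among the 7: 4.

4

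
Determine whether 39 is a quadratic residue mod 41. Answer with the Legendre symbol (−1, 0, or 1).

Reciprocity: 39 ≡ 3 and 41 ≡ 1 (mod 4), so (39/41) = +(41/39).
Reduce top mod 39: now compute (2/39).
Pull out 2: since 39 ≡ 7 (mod 8), (2/39) = +1.
Reached (1/39) = 1. Collecting the sign flips along the way, the symbol is +1.

1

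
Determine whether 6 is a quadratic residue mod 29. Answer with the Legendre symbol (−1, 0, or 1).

Pull out 2: since 29 ≡ 5 (mod 8), (2/29) = -1.
Reciprocity: 3 ≡ 3 and 29 ≡ 1 (mod 4), so (3/29) = +(29/3).
Reduce top mod 3: now compute (2/3).
Pull out 2: since 3 ≡ 3 (mod 8), (2/3) = -1.
Reached (1/3) = 1. Collecting the sign flips along the way, the symbol is +1.

1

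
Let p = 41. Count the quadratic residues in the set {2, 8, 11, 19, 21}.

3

(2/41) = +1 → QR.
(8/41) = +1 → QR.
(11/41) = -1 → non-residue.
(19/41) = -1 → non-residue.
(21/41) = +1 → QR.
Total quadratic residues among the 5: 3.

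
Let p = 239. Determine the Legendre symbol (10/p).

Pull out 2: since 239 ≡ 7 (mod 8), (2/239) = +1.
Reciprocity: 5 ≡ 1 and 239 ≡ 3 (mod 4), so (5/239) = +(239/5).
Reduce top mod 5: now compute (4/5).
Pull out 2^2: since 5 ≡ 5 (mod 8), (2/5) = -1, so (2/5)^2 = +1.
Reached (1/5) = 1. Collecting the sign flips along the way, the symbol is +1.

1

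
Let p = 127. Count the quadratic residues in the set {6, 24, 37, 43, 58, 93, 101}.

(6/127) = -1 → non-residue.
(24/127) = -1 → non-residue.
(37/127) = +1 → QR.
(43/127) = -1 → non-residue.
(58/127) = -1 → non-residue.
(93/127) = -1 → non-residue.
(101/127) = -1 → non-residue.
Total quadratic residues among the 7: 1.

1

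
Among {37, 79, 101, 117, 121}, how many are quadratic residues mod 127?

(37/127) = +1 → QR.
(79/127) = +1 → QR.
(101/127) = -1 → non-residue.
(117/127) = +1 → QR.
(121/127) = +1 → QR.
Total quadratic residues among the 5: 4.

4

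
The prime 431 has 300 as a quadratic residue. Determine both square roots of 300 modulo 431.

Since 431 ≡ 3 (mod 4), a square root of 300 is 300^((431+1)/4) = 300^108 mod 431.
Repeated squaring: 300^2≡352, 300^4≡207, 300^8≡180, 300^16≡75, 300^32≡22, 300^64≡53 (mod 431).
300^108 = 300^(64+32+8+4) ≡ 360 (mod 431).
Check: 360² = 129600 ≡ 300 (mod 431). The two roots are 71 and 360.

71, 360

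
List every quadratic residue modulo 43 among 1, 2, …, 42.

1,4,6,9,10,11,13,14,15,16,17,21,23,24,25,31,35,36,38,40,41

Square k = 1,…,21 (k and 43−k give the same square):
1²=1, 2²=4, 3²=9, 4²=16, 5²=25, 6²=36, 7²≡6, 8²≡21, 9²≡38, 10²≡14, 11²≡35, 12²≡15, 13²≡40, 14²≡24, 15²≡10, 16²≡41, 17²≡31, 18²≡23, 19²≡17, 20²≡13, 21²≡11 (mod 43).
So the quadratic residues mod 43 are {1, 4, 6, 9, 10, 11, 13, 14, 15, 16, 17, 21, 23, 24, 25, 31, 35, 36, 38, 40, 41}.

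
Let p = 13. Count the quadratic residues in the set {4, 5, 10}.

(4/13) = +1 → QR.
(5/13) = -1 → non-residue.
(10/13) = +1 → QR.
Total quadratic residues among the 3: 2.

2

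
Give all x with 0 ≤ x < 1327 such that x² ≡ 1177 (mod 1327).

311, 1016

Since 1327 ≡ 3 (mod 4), a square root of 1177 is 1177^((1327+1)/4) = 1177^332 mod 1327.
Repeated squaring: 1177^2≡1268, 1177^4≡827, 1177^8≡524, 1177^16≡1214, 1177^32≡826, 1177^64≡198, 1177^128≡721, 1177^256≡984 (mod 1327).
1177^332 = 1177^(256+64+8+4) ≡ 1016 (mod 1327).
Check: 1016² = 1032256 ≡ 1177 (mod 1327). The two roots are 311 and 1016.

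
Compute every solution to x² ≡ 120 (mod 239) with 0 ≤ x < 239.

70, 169

Since 239 ≡ 3 (mod 4), a square root of 120 is 120^((239+1)/4) = 120^60 mod 239.
Repeated squaring: 120^2≡60, 120^4≡15, 120^8≡225, 120^16≡196, 120^32≡176 (mod 239).
120^60 = 120^(32+16+8+4) ≡ 169 (mod 239).
Check: 169² = 28561 ≡ 120 (mod 239). The two roots are 70 and 169.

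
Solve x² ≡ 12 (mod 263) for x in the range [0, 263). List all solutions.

46, 217

Since 263 ≡ 3 (mod 4), a square root of 12 is 12^((263+1)/4) = 12^66 mod 263.
Repeated squaring: 12^2≡144, 12^4≡222, 12^8≡103, 12^16≡89, 12^32≡31, 12^64≡172 (mod 263).
12^66 = 12^(64+2) ≡ 46 (mod 263).
Check: 46² = 2116 ≡ 12 (mod 263). The two roots are 46 and 217.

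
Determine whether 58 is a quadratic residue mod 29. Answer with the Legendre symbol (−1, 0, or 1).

0

First reduce: 58 ≡ 0 (mod 29).
Top reduces to 0: gcd > 1, so the symbol is 0.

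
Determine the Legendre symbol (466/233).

0

First reduce: 466 ≡ 0 (mod 233).
Top reduces to 0: gcd > 1, so the symbol is 0.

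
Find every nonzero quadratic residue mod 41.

1,2,4,5,8,9,10,16,18,20,21,23,25,31,32,33,36,37,39,40

Square k = 1,…,20 (k and 41−k give the same square):
1²=1, 2²=4, 3²=9, 4²=16, 5²=25, 6²=36, 7²≡8, 8²≡23, 9²≡40, 10²≡18, 11²≡39, 12²≡21, 13²≡5, 14²≡32, 15²≡20, 16²≡10, 17²≡2, 18²≡37, 19²≡33, 20²≡31 (mod 41).
So the quadratic residues mod 41 are {1, 2, 4, 5, 8, 9, 10, 16, 18, 20, 21, 23, 25, 31, 32, 33, 36, 37, 39, 40}.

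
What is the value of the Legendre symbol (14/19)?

-1

Euler's criterion: (14/19) ≡ 14^9 (mod 19).
14^2 ≡ 6 (mod 19)
14^4 ≡ 17 (mod 19)
14^8 ≡ 4 (mod 19)
14^9 = 14^(8+1) ≡ 18 (mod 19).
Result is 18 ≡ −1, so (14/19) = −1.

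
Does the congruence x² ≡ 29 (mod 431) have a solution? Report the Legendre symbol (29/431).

1

Reciprocity: 29 ≡ 1 and 431 ≡ 3 (mod 4), so (29/431) = +(431/29).
Reduce top mod 29: now compute (25/29).
Reciprocity: 25 ≡ 1 and 29 ≡ 1 (mod 4), so (25/29) = +(29/25).
Reduce top mod 25: now compute (4/25).
Pull out 2^2: since 25 ≡ 1 (mod 8), (2/25) = +1, so (2/25)^2 = +1.
Reached (1/25) = 1. Collecting the sign flips along the way, the symbol is +1.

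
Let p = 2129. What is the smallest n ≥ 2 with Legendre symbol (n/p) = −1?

3

(2/2129) = +1, so 2 is a residue.
(3/2129) = −1, so 3 is the smallest positive non-residue mod 2129.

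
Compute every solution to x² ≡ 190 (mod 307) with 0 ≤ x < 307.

Since 307 ≡ 3 (mod 4), a square root of 190 is 190^((307+1)/4) = 190^77 mod 307.
Repeated squaring: 190^2≡181, 190^4≡219, 190^8≡69, 190^16≡156, 190^32≡83, 190^64≡135 (mod 307).
190^77 = 190^(64+8+4+1) ≡ 133 (mod 307).
Check: 133² = 17689 ≡ 190 (mod 307). The two roots are 133 and 174.

133, 174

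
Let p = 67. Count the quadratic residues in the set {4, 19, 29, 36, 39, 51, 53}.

5

(4/67) = +1 → QR.
(19/67) = +1 → QR.
(29/67) = +1 → QR.
(36/67) = +1 → QR.
(39/67) = +1 → QR.
(51/67) = -1 → non-residue.
(53/67) = -1 → non-residue.
Total quadratic residues among the 7: 5.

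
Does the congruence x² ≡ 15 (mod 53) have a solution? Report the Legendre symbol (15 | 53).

1

Reciprocity: 15 ≡ 3 and 53 ≡ 1 (mod 4), so (15/53) = +(53/15).
Reduce top mod 15: now compute (8/15).
Pull out 2^3: since 15 ≡ 7 (mod 8), (2/15) = +1, so (2/15)^3 = +1.
Reached (1/15) = 1. Collecting the sign flips along the way, the symbol is +1.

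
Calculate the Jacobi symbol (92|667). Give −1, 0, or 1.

Pull out 2^2: since 667 ≡ 3 (mod 8), (2/667) = -1, so (2/667)^2 = +1.
Reciprocity: 23 ≡ 3 and 667 ≡ 3 (mod 4), so (23/667) = −(667/23).
Reduce top mod 23: now compute (0/23).
Top reduces to 0: gcd > 1, so the symbol is 0.

0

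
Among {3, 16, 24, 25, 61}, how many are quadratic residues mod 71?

(3/71) = +1 → QR.
(16/71) = +1 → QR.
(24/71) = +1 → QR.
(25/71) = +1 → QR.
(61/71) = -1 → non-residue.
Total quadratic residues among the 5: 4.

4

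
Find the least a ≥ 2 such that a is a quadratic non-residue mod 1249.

(2/1249) = +1, so 2 is a residue.
(3/1249) = +1, so 3 is a residue.
(4/1249) = +1, so 4 is a residue.
(5/1249) = +1, so 5 is a residue.
(6/1249) = +1, so 6 is a residue.
(7/1249) = −1, so 7 is the smallest positive non-residue mod 1249.

7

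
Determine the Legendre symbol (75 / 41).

First reduce: 75 ≡ 34 (mod 41).
Pull out 2: since 41 ≡ 1 (mod 8), (2/41) = +1.
Reciprocity: 17 ≡ 1 and 41 ≡ 1 (mod 4), so (17/41) = +(41/17).
Reduce top mod 17: now compute (7/17).
Reciprocity: 7 ≡ 3 and 17 ≡ 1 (mod 4), so (7/17) = +(17/7).
Reduce top mod 7: now compute (3/7).
Reciprocity: 3 ≡ 3 and 7 ≡ 3 (mod 4), so (3/7) = −(7/3).
Reduce top mod 3: now compute (1/3).
Reached (1/3) = 1. Collecting the sign flips along the way, the symbol is -1.

-1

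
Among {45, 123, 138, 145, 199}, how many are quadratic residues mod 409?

(45/409) = +1 → QR.
(123/409) = +1 → QR.
(138/409) = +1 → QR.
(145/409) = -1 → non-residue.
(199/409) = -1 → non-residue.
Total quadratic residues among the 5: 3.

3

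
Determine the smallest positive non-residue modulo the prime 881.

3

(2/881) = +1, so 2 is a residue.
(3/881) = −1, so 3 is the smallest positive non-residue mod 881.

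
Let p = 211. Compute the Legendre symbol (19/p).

1

Reciprocity: 19 ≡ 3 and 211 ≡ 3 (mod 4), so (19/211) = −(211/19).
Reduce top mod 19: now compute (2/19).
Pull out 2: since 19 ≡ 3 (mod 8), (2/19) = -1.
Reached (1/19) = 1. Collecting the sign flips along the way, the symbol is +1.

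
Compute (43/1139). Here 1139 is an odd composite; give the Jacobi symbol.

Reciprocity: 43 ≡ 3 and 1139 ≡ 3 (mod 4), so (43/1139) = −(1139/43).
Reduce top mod 43: now compute (21/43).
Reciprocity: 21 ≡ 1 and 43 ≡ 3 (mod 4), so (21/43) = +(43/21).
Reduce top mod 21: now compute (1/21).
Reached (1/21) = 1. Collecting the sign flips along the way, the symbol is -1.

-1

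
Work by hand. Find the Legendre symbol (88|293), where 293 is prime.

Euler's criterion: (88/293) ≡ 88^146 (mod 293).
88^2 ≡ 126 (mod 293)
88^4 ≡ 54 (mod 293)
88^8 ≡ 279 (mod 293)
88^16 ≡ 196 (mod 293)
88^32 ≡ 33 (mod 293)
88^64 ≡ 210 (mod 293)
88^128 ≡ 150 (mod 293)
88^146 = 88^(128+16+2) ≡ 1 (mod 293).
Result is 1, so (88/293) = 1.

1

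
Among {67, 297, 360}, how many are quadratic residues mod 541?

0

(67/541) = -1 → non-residue.
(297/541) = -1 → non-residue.
(360/541) = -1 → non-residue.
Total quadratic residues among the 3: 0.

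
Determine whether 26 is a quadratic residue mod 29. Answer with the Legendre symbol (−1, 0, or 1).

-1

Pull out 2: since 29 ≡ 5 (mod 8), (2/29) = -1.
Reciprocity: 13 ≡ 1 and 29 ≡ 1 (mod 4), so (13/29) = +(29/13).
Reduce top mod 13: now compute (3/13).
Reciprocity: 3 ≡ 3 and 13 ≡ 1 (mod 4), so (3/13) = +(13/3).
Reduce top mod 3: now compute (1/3).
Reached (1/3) = 1. Collecting the sign flips along the way, the symbol is -1.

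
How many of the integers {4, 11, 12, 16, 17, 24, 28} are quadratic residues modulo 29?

(4/29) = +1 → QR.
(11/29) = -1 → non-residue.
(12/29) = -1 → non-residue.
(16/29) = +1 → QR.
(17/29) = -1 → non-residue.
(24/29) = +1 → QR.
(28/29) = +1 → QR.
Total quadratic residues among the 7: 4.

4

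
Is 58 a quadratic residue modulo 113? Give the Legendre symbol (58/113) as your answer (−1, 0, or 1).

-1

Pull out 2: since 113 ≡ 1 (mod 8), (2/113) = +1.
Reciprocity: 29 ≡ 1 and 113 ≡ 1 (mod 4), so (29/113) = +(113/29).
Reduce top mod 29: now compute (26/29).
Pull out 2: since 29 ≡ 5 (mod 8), (2/29) = -1.
Reciprocity: 13 ≡ 1 and 29 ≡ 1 (mod 4), so (13/29) = +(29/13).
Reduce top mod 13: now compute (3/13).
Reciprocity: 3 ≡ 3 and 13 ≡ 1 (mod 4), so (3/13) = +(13/3).
Reduce top mod 3: now compute (1/3).
Reached (1/3) = 1. Collecting the sign flips along the way, the symbol is -1.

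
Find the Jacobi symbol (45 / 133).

Reciprocity: 45 ≡ 1 and 133 ≡ 1 (mod 4), so (45/133) = +(133/45).
Reduce top mod 45: now compute (43/45).
Reciprocity: 43 ≡ 3 and 45 ≡ 1 (mod 4), so (43/45) = +(45/43).
Reduce top mod 43: now compute (2/43).
Pull out 2: since 43 ≡ 3 (mod 8), (2/43) = -1.
Reached (1/43) = 1. Collecting the sign flips along the way, the symbol is -1.

-1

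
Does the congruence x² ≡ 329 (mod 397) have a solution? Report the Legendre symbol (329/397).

Reciprocity: 329 ≡ 1 and 397 ≡ 1 (mod 4), so (329/397) = +(397/329).
Reduce top mod 329: now compute (68/329).
Pull out 2^2: since 329 ≡ 1 (mod 8), (2/329) = +1, so (2/329)^2 = +1.
Reciprocity: 17 ≡ 1 and 329 ≡ 1 (mod 4), so (17/329) = +(329/17).
Reduce top mod 17: now compute (6/17).
Pull out 2: since 17 ≡ 1 (mod 8), (2/17) = +1.
Reciprocity: 3 ≡ 3 and 17 ≡ 1 (mod 4), so (3/17) = +(17/3).
Reduce top mod 3: now compute (2/3).
Pull out 2: since 3 ≡ 3 (mod 8), (2/3) = -1.
Reached (1/3) = 1. Collecting the sign flips along the way, the symbol is -1.

-1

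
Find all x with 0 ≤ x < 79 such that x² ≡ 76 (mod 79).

32, 47

Since 79 ≡ 3 (mod 4), a square root of 76 is 76^((79+1)/4) = 76^20 mod 79.
Repeated squaring: 76^2≡9, 76^4≡2, 76^8≡4, 76^16≡16 (mod 79).
76^20 = 76^(16+4) ≡ 32 (mod 79).
Check: 32² = 1024 ≡ 76 (mod 79). The two roots are 32 and 47.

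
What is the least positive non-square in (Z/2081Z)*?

(2/2081) = +1, so 2 is a residue.
(3/2081) = −1, so 3 is the smallest positive non-residue mod 2081.

3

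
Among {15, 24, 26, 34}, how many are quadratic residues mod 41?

0

(15/41) = -1 → non-residue.
(24/41) = -1 → non-residue.
(26/41) = -1 → non-residue.
(34/41) = -1 → non-residue.
Total quadratic residues among the 4: 0.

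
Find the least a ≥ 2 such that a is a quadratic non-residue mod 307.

(2/307) = −1, so 2 is the smallest positive non-residue mod 307.

2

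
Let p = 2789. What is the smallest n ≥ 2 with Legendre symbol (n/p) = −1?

(2/2789) = −1, so 2 is the smallest positive non-residue mod 2789.

2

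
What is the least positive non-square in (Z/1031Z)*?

7

(2/1031) = +1, so 2 is a residue.
(3/1031) = +1, so 3 is a residue.
(4/1031) = +1, so 4 is a residue.
(5/1031) = +1, so 5 is a residue.
(6/1031) = +1, so 6 is a residue.
(7/1031) = −1, so 7 is the smallest positive non-residue mod 1031.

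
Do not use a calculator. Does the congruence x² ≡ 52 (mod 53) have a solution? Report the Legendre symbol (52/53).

Pull out 2^2: since 53 ≡ 5 (mod 8), (2/53) = -1, so (2/53)^2 = +1.
Reciprocity: 13 ≡ 1 and 53 ≡ 1 (mod 4), so (13/53) = +(53/13).
Reduce top mod 13: now compute (1/13).
Reached (1/13) = 1. Collecting the sign flips along the way, the symbol is +1.

1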